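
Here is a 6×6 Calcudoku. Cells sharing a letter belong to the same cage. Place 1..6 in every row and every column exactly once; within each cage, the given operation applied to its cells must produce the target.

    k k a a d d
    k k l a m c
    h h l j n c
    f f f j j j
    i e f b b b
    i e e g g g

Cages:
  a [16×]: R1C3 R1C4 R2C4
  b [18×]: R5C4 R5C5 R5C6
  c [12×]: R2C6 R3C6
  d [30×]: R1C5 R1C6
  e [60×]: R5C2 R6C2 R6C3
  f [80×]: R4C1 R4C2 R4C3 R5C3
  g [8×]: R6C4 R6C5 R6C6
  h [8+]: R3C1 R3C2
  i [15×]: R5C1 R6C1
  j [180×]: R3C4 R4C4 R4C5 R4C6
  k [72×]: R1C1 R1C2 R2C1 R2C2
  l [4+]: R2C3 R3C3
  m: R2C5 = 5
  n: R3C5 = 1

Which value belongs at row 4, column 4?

3

Cage m is a single given cell, leaving R2C5 = 5.
Cage n is a single given cell, so R3C5 = 1.
Column 5 already has 5, which forces R1C5 = 6.
The two cells of cage d must have product 30; hence R1C6 = 5.
Cage l needs two cells with sum 4, leaving R2C3 = 1.
Row 3 already has 1, which forces R3C3 = 3.
Column 5 already has 6, leaving R5C5 = 3.
Cage j has product 180, leaving R4C5 = 2.
3 is placed in row 5, leaving R5C1 = 5.
Cage i's pair has product 15, leaving R6C1 = 3.
Column 5 now contains 2; hence R6C5 = 4.
Cage f needs product 80, leaving R4C3 = 5.
Cage f needs product 80, leaving R5C3 = 4.
Column 3 now contains 4, which forces R1C3 = 2.
Cage a has product 16, leaving R1C4 = 4.
The 3 cells of cage a must have product 16; hence R2C4 = 2.
Cage j has product 180, which forces R3C4 = 5.
The 3 cells of cage e must have product 60, so R6C2 = 5.
2 is placed in column 3, so R6C3 = 6.
Column 4 already has 2, which forces R6C4 = 1.
Row 6 now contains 1, so R6C6 = 2.
Row 1 already has 4, leaving R1C1 = 1.
Cage k needs product 72, which forces R1C2 = 3.
Cage c's pair has product 12, leaving R2C6 = 3.
Cage c's pair has product 12, which forces R3C6 = 4.
Column 1 now contains 1, which forces R4C1 = 4.
Row 4 already has 4; hence R4C2 = 1.
Column 6 already has 3; hence R4C6 = 6.
The 3 cells of cage e must have product 60, leaving R5C2 = 2.
1 is placed in column 4, so R5C4 = 6.
The 3 cells of cage b must have product 18, which forces R5C6 = 1.
Column 1 already has 4, leaving R2C1 = 6.
Cage k has product 72, which forces R2C2 = 4.
Cage h's pair has sum 8, leaving R3C1 = 2.
Column 2 now contains 2, leaving R3C2 = 6.
6 is placed in row 4, leaving R4C4 = 3.
Filled in: 1 3 2 4 6 5 / 6 4 1 2 5 3 / 2 6 3 5 1 4 / 4 1 5 3 2 6 / 5 2 4 6 3 1 / 3 5 6 1 4 2.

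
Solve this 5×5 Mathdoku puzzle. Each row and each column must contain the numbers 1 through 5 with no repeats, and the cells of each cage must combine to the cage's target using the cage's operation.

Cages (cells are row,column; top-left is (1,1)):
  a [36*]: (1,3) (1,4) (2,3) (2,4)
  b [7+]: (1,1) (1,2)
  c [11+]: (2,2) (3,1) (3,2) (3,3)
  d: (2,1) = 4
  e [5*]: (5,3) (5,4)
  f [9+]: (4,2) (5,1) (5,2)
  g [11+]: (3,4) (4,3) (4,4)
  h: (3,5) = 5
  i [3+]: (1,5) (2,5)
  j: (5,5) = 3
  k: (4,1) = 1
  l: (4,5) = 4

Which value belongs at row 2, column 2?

Cage d is given, which forces (2,1) = 4.
H is a freebie, leaving (3,5) = 5.
Cage k is a single given cell; hence (4,1) = 1.
L is a freebie; hence (4,5) = 4.
Cage j is a single given cell; hence (5,5) = 3.
In row 1, 1 can only go at (1,5), so (1,5) = 1.
Column 5 now contains 1; hence (2,5) = 2.
In row 2, 5 can only go at (2,2), so (2,2) = 5.
The 3 cells of cage f must have sum 9, so (4,2) = 3.
The 3 cells of cage g must have sum 11, so (3,4) = 4.
Cage a has product 36, which forces (1,3) = 4.
Column 4 now contains 4, so (1,4) = 3.
The 4 cells of cage a must have product 36; hence (2,3) = 3.
Cage a needs product 36, so (2,4) = 1.
Column 4 already has 1, leaving (5,4) = 5.
Row 1 already has 3, which forces (1,1) = 5.
Row 1 already has 4, which forces (1,2) = 2.
Cage c has sum 11, leaving (3,1) = 3.
Column 2 now contains 2, leaving (3,2) = 1.
1 is placed in row 3, so (3,3) = 2.
Cage g needs sum 11, leaving (4,3) = 5.
Column 4 now contains 5, so (4,4) = 2.
Row 5 now contains 5; hence (5,1) = 2.
Cage f has sum 9, which forces (5,2) = 4.
Row 5 now contains 5, leaving (5,3) = 1.
The full grid is 5 2 4 3 1 / 4 5 3 1 2 / 3 1 2 4 5 / 1 3 5 2 4 / 2 4 1 5 3.

5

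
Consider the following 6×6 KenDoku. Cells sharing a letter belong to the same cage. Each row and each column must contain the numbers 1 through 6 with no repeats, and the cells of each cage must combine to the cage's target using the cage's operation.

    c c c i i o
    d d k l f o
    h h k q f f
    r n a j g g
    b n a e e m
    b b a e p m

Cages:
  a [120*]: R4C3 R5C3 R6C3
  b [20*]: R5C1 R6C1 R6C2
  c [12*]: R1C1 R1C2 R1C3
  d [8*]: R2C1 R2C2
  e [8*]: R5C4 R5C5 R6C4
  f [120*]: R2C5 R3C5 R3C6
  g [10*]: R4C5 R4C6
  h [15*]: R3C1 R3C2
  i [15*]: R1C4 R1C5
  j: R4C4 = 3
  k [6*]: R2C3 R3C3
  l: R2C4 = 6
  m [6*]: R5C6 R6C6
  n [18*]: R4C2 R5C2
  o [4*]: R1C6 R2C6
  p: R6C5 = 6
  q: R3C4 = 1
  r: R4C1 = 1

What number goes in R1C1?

Cage l is a single given cell, so R2C4 = 6.
Cage q is given, which forces R3C4 = 1.
R is a freebie, leaving R4C1 = 1.
J is a freebie, which forces R4C4 = 3.
P is a freebie; hence R6C5 = 6.
3 is placed in column 4, leaving R1C4 = 5.
Cage i needs two cells with product 15; hence R1C5 = 3.
Cage f needs product 120; hence R3C6 = 6.
3 is placed in row 4, so R4C2 = 6.
Cage n needs two cells with product 18; hence R5C2 = 3.
Cage e needs product 8, so R5C5 = 1.
Row 5 now contains 3; hence R5C6 = 2.
Cage h needs two cells with product 15, so R3C1 = 3.
3 is placed in column 2, leaving R3C2 = 5.
Row 3 now contains 3, which forces R3C3 = 2.
5 is placed in row 3, so R3C5 = 4.
The two cells of cage g must have product 10, leaving R4C5 = 2.
Column 6 already has 2, so R4C6 = 5.
Cage a has product 120, leaving R5C3 = 6.
2 is placed in row 5; hence R5C4 = 4.
Cage b needs product 20, which forces R6C2 = 1.
The 3 cells of cage e must have product 8; hence R6C4 = 2.
Cage m needs two cells with product 6, leaving R6C6 = 3.
The 3 cells of cage c must have product 12, leaving R1C1 = 6.
1 is placed in column 2, which forces R1C2 = 2.
Column 3 already has 6, so R1C3 = 1.
1 is placed in row 1, which forces R1C6 = 4.
Column 2 already has 2; hence R2C2 = 4.
2 is placed in column 3, which forces R2C3 = 3.
Column 5 now contains 4; hence R2C5 = 5.
Column 6 now contains 4, leaving R2C6 = 1.
Row 4 now contains 5, so R4C3 = 4.
Row 5 already has 4, which forces R5C1 = 5.
Cage b has product 20, so R6C1 = 4.
Cage a needs product 120, which forces R6C3 = 5.
Row 2 now contains 4, which forces R2C1 = 2.
The full grid is 6 2 1 5 3 4 / 2 4 3 6 5 1 / 3 5 2 1 4 6 / 1 6 4 3 2 5 / 5 3 6 4 1 2 / 4 1 5 2 6 3.

6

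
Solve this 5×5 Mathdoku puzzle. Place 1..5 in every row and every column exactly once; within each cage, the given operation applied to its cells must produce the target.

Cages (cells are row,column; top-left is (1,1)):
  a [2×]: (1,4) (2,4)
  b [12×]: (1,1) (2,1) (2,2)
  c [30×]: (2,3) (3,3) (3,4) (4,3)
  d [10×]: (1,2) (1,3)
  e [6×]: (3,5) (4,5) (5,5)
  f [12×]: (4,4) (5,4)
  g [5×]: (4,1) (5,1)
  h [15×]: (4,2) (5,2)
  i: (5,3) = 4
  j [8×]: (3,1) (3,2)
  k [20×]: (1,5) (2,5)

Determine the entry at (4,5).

Cage i is given; hence (5,3) = 4.
4 is placed in row 5; hence (5,4) = 3.
Cage h's pair has product 15, which forces (4,2) = 3.
Column 4 already has 3, leaving (4,4) = 4.
3 is placed in row 5, which forces (5,2) = 5.
5 is placed in column 2, which forces (1,2) = 2.
Cage d needs two cells with product 10, which forces (1,3) = 5.
Row 1 already has 2, leaving (1,4) = 1.
Row 1 now contains 5, so (1,5) = 4.
Column 4 now contains 1, so (2,4) = 2.
4 is placed in column 5, so (2,5) = 5.
Column 2 now contains 2, leaving (3,2) = 4.
Column 4 now contains 2, which forces (3,4) = 5.
Cage e has product 6; hence (3,5) = 3.
The two cells of cage g must have product 5; hence (4,1) = 5.
Row 5 now contains 5; hence (5,1) = 1.
Row 5 now contains 1, leaving (5,5) = 2.
4 is placed in row 1, so (1,1) = 3.
The 3 cells of cage b must have product 12, leaving (2,1) = 4.
Column 2 already has 4; hence (2,2) = 1.
The 4 cells of cage c must have product 30, which forces (2,3) = 3.
Row 3 now contains 4, so (3,1) = 2.
Row 3 now contains 2, leaving (3,3) = 1.
Column 3 already has 1, which forces (4,3) = 2.
Column 5 now contains 2, leaving (4,5) = 1.
Filled in: 3 2 5 1 4 / 4 1 3 2 5 / 2 4 1 5 3 / 5 3 2 4 1 / 1 5 4 3 2.

1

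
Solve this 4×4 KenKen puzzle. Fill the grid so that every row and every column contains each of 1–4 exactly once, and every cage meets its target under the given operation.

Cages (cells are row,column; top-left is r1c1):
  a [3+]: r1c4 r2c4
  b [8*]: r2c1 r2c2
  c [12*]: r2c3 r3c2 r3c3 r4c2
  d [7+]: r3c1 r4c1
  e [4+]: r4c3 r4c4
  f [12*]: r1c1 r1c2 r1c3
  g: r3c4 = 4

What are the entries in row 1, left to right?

1 3 4 2

Cage g is given; hence r3c4 = 4.
Row 3 already has 4, leaving r3c1 = 3.
Cage d's pair has sum 7, so r4c1 = 4.
Column 1 already has 4, which forces r1c1 = 1.
Row 1 already has 1, so r1c4 = 2.
Column 1 already has 4, which forces r2c1 = 2.
Cage b needs two cells with product 8; hence r2c2 = 4.
Row 2 now contains 2, so r2c3 = 3.
2 is placed in column 4; hence r2c4 = 1.
Column 3 now contains 3, so r4c3 = 1.
Column 4 now contains 1; hence r4c4 = 3.
Column 2 now contains 4, so r1c2 = 3.
Column 3 now contains 3, which forces r1c3 = 4.
Cage c has product 12, so r3c2 = 1.
1 is placed in column 3; hence r3c3 = 2.
3 is placed in row 4, leaving r4c2 = 2.
The full grid is 1 3 4 2 / 2 4 3 1 / 3 1 2 4 / 4 2 1 3.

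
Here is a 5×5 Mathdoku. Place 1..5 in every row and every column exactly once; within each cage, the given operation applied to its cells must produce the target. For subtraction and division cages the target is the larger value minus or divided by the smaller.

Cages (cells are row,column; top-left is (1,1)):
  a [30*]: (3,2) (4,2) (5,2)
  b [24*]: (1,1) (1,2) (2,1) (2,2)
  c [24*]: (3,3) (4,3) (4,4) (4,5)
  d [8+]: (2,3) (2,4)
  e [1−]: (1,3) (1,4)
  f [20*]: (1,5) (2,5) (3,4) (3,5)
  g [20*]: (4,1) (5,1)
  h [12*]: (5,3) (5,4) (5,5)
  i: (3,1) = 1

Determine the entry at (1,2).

Cage i is a single given cell, which forces (3,1) = 1.
1 is placed in row 3, leaving (3,4) = 2.
Cage f has product 20; hence (3,5) = 5.
Row 3 now contains 5; hence (3,2) = 3.
Row 3 now contains 3, so (3,3) = 4.
The only place for 5 in row 1 is (1,3).
The two cells of cage e must have difference 1, which forces (1,4) = 4.
Column 3 already has 5, which forces (2,3) = 3.
Cage d needs two cells with sum 8, which forces (2,4) = 5.
3 is placed in column 3, which forces (5,3) = 1.
Row 5 already has 1, leaving (5,4) = 3.
3 is placed in row 5, so (5,5) = 4.
Cage b needs product 24, which forces (1,1) = 3.
Cage g's pair has product 20, leaving (4,1) = 4.
Column 3 already has 1, so (4,3) = 2.
Column 4 now contains 3, so (4,4) = 1.
Cage c has product 24; hence (4,5) = 3.
Row 5 already has 4, which forces (5,1) = 5.
5 is placed in row 5, so (5,2) = 2.
2 is placed in column 2; hence (1,2) = 1.
1 is placed in row 1, which forces (1,5) = 2.
4 is placed in column 1, so (2,1) = 2.
Cage b needs product 24, so (2,2) = 4.
2 is placed in column 5, leaving (2,5) = 1.
Row 4 now contains 2, which forces (4,2) = 5.
Completed grid: 3 1 5 4 2 / 2 4 3 5 1 / 1 3 4 2 5 / 4 5 2 1 3 / 5 2 1 3 4.

1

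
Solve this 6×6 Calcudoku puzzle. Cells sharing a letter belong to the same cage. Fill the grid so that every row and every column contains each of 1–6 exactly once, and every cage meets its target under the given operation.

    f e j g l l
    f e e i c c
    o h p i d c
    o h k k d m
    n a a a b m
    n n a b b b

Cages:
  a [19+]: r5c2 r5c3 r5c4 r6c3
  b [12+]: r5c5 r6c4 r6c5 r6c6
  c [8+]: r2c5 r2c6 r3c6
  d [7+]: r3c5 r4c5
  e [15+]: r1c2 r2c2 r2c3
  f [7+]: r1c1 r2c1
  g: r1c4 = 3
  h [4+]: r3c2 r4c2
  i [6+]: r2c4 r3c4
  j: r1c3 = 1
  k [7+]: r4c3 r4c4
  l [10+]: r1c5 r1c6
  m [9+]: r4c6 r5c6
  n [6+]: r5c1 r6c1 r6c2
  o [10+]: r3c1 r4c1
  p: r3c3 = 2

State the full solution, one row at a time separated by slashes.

2 5 1 3 4 6 / 5 6 4 1 3 2 / 4 1 2 5 6 3 / 6 3 5 2 1 4 / 1 4 3 6 2 5 / 3 2 6 4 5 1

J is a freebie, leaving r1c3 = 1.
G is a freebie, leaving r1c4 = 3.
P is a freebie, so r3c3 = 2.
Row 1 needs a 2, and only r1c1 is open for it.
Cage f's pair has sum 7, so r2c1 = 5.
The only place for 5 in row 1 is r1c2.
The pair r3c2/r4c2 in column 2 holds {1, 3}, leaving r6c2 = 2.
The only place for 2 in column 6 is r2c6.
2 is placed in row 2, so r2c4 = 1.
1 is placed in row 2, which forces r2c5 = 3.
Cage i's pair has sum 6, so r3c4 = 5.
Row 3 already has 5, which forces r3c6 = 3.
Row 3 now contains 3, leaving r3c2 = 1.
Row 3 already has 1; hence r3c5 = 6.
Cage h needs two cells with sum 4, which forces r4c2 = 3.
Row 4 now contains 3; hence r4c3 = 5.
6 is placed in column 5, which forces r4c5 = 1.
Row 4 already has 5, which forces r4c6 = 4.
5 is placed in column 3, which forces r5c3 = 3.
Column 5 now contains 1; hence r5c5 = 2.
Column 6 already has 4, leaving r5c6 = 5.
5 is placed in column 6, so r6c6 = 1.
6 is placed in column 5, which forces r1c5 = 4.
Column 6 already has 4, which forces r1c6 = 6.
Row 3 already has 6, so r3c1 = 4.
Row 4 already has 4, so r4c1 = 6.
Row 4 already has 4, so r4c4 = 2.
Row 5 already has 3; hence r5c1 = 1.
1 is placed in row 6, leaving r6c1 = 3.
Cage a needs sum 19, which forces r6c3 = 6.
The 4 cells of cage b must have sum 12; hence r6c4 = 4.
The 4 cells of cage b must have sum 12, so r6c5 = 5.
Cage e has sum 15, so r2c2 = 6.
Column 3 now contains 6, so r2c3 = 4.
Cage a has sum 19, which forces r5c2 = 4.
Column 4 already has 4, which forces r5c4 = 6.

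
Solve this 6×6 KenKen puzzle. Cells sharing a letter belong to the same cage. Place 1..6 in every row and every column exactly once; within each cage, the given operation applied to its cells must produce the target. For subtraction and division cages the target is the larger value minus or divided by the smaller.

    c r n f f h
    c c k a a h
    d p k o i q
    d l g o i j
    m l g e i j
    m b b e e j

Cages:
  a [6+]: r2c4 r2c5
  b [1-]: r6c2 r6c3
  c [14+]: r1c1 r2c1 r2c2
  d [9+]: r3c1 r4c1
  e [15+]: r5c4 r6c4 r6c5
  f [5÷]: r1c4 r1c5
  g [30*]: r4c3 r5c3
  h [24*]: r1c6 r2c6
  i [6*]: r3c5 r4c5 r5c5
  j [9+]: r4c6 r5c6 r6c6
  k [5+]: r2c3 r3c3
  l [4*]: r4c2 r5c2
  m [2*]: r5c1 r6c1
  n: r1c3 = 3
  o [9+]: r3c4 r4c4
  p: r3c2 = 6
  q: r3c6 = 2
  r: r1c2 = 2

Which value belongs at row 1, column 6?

4

Cage r is a single given cell, so r1c2 = 2.
Cage n is a single given cell; hence r1c3 = 3.
Cage p is a single given cell, leaving r3c2 = 6.
Cage q is given; hence r3c6 = 2.
In row 4, 2 can only go at r4c5, so r4c5 = 2.
In row 2, 2 can only go at r2c4, so r2c4 = 2.
The two cells of cage a must have sum 6; hence r2c5 = 4.
Row 2 now contains 4; hence r2c6 = 6.
The 3 cells of cage c must have sum 14, which forces r1c1 = 6.
Column 6 now contains 6, which forces r1c6 = 4.
Row 2 now contains 4, leaving r2c3 = 1.
The two cells of cage k must have sum 5, leaving r3c3 = 4.
Cage d's pair has sum 9, so r3c1 = 5.
Row 3 now contains 5, so r3c4 = 3.
Row 3 already has 3, leaving r3c5 = 1.
Cage d's pair has sum 9, so r4c1 = 4.
Row 4 now contains 4, leaving r4c2 = 1.
Row 4 now contains 4, so r4c4 = 6.
Column 2 now contains 1, leaving r5c2 = 4.
Row 5 now contains 4; hence r5c4 = 5.
Column 5 already has 1, leaving r5c5 = 3.
Row 5 already has 3, so r5c6 = 1.
Column 4 now contains 5, leaving r6c4 = 4.
Column 4 now contains 5; hence r1c4 = 1.
Column 5 already has 1, which forces r1c5 = 5.
Column 1 already has 5, which forces r2c1 = 3.
The 3 cells of cage c must have sum 14, which forces r2c2 = 5.
Row 4 now contains 6, which forces r4c3 = 5.
Row 4 now contains 5, which forces r4c6 = 3.
Row 5 already has 1, so r5c1 = 2.
Row 5 already has 5, so r5c3 = 6.
Cage m's pair has product 2, leaving r6c1 = 1.
Column 2 already has 5; hence r6c2 = 3.
Column 3 now contains 6; hence r6c3 = 2.
The 3 cells of cage e must have sum 15, so r6c5 = 6.
Column 6 now contains 3, so r6c6 = 5.
Filled in: 6 2 3 1 5 4 / 3 5 1 2 4 6 / 5 6 4 3 1 2 / 4 1 5 6 2 3 / 2 4 6 5 3 1 / 1 3 2 4 6 5.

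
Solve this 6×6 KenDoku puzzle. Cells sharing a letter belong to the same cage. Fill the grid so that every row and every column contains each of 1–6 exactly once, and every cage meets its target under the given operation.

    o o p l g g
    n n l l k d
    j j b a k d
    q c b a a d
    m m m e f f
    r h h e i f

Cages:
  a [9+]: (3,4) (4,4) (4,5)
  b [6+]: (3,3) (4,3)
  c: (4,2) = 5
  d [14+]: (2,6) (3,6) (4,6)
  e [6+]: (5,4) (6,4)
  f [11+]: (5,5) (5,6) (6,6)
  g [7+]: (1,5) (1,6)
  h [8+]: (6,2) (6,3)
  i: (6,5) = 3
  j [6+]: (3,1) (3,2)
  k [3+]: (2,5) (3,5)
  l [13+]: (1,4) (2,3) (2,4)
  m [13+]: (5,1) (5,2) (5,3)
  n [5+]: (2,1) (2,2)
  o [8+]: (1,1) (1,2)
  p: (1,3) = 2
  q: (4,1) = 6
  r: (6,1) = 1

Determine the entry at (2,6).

5

Cage p is a single given cell; hence (1,3) = 2.
Cage q is given, leaving (4,1) = 6.
Cage c is a single given cell, which forces (4,2) = 5.
Row 4 already has 5; hence (4,6) = 3.
Cage r is given, leaving (6,1) = 1.
I is a freebie, so (6,5) = 3.
Cage o's pair has sum 8, which forces (1,1) = 5.
Cage o's pair has sum 8, which forces (1,2) = 3.
Cage b needs two cells with sum 6, so (3,3) = 5.
Row 3 now contains 5, so (3,6) = 6.
Cage b needs two cells with sum 6, which forces (4,3) = 1.
Cage h needs two cells with sum 8, so (6,2) = 2.
Cage h needs two cells with sum 8, so (6,3) = 6.
Cage g needs two cells with sum 7, so (1,5) = 6.
6 is placed in column 6; hence (1,6) = 1.
Cage n needs two cells with sum 5, leaving (2,1) = 4.
Column 2 now contains 2, which forces (2,2) = 1.
Row 2 now contains 4, which forces (2,3) = 3.
1 is placed in row 2, so (2,5) = 2.
6 is placed in column 6, leaving (2,6) = 5.
Cage j needs two cells with sum 6, so (3,1) = 2.
Cage j needs two cells with sum 6, which forces (3,2) = 4.
Cage a needs sum 9, leaving (3,4) = 3.
Column 5 now contains 2, so (3,5) = 1.
Column 5 now contains 2, leaving (4,5) = 4.
Column 1 now contains 4; hence (5,1) = 3.
Cage m has sum 13, which forces (5,2) = 6.
Column 3 already has 3, so (5,3) = 4.
Column 5 now contains 4, which forces (5,5) = 5.
Row 5 already has 4, leaving (5,6) = 2.
Column 6 already has 5; hence (6,6) = 4.
Row 1 already has 6, so (1,4) = 4.
Row 2 now contains 5, leaving (2,4) = 6.
Row 4 now contains 4, so (4,4) = 2.
Row 5 now contains 2, which forces (5,4) = 1.
Row 6 now contains 4, which forces (6,4) = 5.
Completed grid: 5 3 2 4 6 1 / 4 1 3 6 2 5 / 2 4 5 3 1 6 / 6 5 1 2 4 3 / 3 6 4 1 5 2 / 1 2 6 5 3 4.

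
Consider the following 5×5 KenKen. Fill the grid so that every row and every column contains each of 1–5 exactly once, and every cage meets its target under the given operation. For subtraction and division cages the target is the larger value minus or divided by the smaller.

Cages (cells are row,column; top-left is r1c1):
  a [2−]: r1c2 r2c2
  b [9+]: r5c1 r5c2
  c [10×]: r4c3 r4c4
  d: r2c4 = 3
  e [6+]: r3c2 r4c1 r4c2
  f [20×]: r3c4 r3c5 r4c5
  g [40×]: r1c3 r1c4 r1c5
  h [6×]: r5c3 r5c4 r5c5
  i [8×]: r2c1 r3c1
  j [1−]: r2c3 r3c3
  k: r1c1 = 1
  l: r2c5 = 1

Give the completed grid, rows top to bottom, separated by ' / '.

K is a freebie, so r1c1 = 1.
Cage d is given; hence r2c4 = 3.
Cage l is a single given cell, so r2c5 = 1.
Row 1 needs a 3, and only r1c2 is open for it.
The two cells of cage a must have difference 2, so r2c2 = 5.
Cage e has sum 6, leaving r4c1 = 3.
Column 2 already has 5, leaving r5c2 = 4.
Row 5 now contains 4, which forces r5c1 = 5.
The only place for 3 in row 3 is r3c3.
Cage h needs product 6; hence r5c5 = 3.
The only place for 5 in row 3 is r3c5.
Row 3 needs a 4, and only r3c1 is open for it.
Column 1 now contains 4, so r2c1 = 2.
Row 2 now contains 2, which forces r2c3 = 4.
Row 4 needs a 1, and only r4c2 is open for it.
Column 2 already has 1, which forces r3c2 = 2.
2 is placed in row 3, so r3c4 = 1.
Column 4 now contains 1, so r5c4 = 2.
Cage c needs two cells with product 10, which forces r4c3 = 2.
Column 4 already has 2; hence r4c4 = 5.
Cage f needs product 20, which forces r4c5 = 4.
Row 5 already has 2, so r5c3 = 1.
2 is placed in column 3, which forces r1c3 = 5.
Column 4 already has 5, so r1c4 = 4.
Column 5 now contains 4, so r1c5 = 2.

1 3 5 4 2 / 2 5 4 3 1 / 4 2 3 1 5 / 3 1 2 5 4 / 5 4 1 2 3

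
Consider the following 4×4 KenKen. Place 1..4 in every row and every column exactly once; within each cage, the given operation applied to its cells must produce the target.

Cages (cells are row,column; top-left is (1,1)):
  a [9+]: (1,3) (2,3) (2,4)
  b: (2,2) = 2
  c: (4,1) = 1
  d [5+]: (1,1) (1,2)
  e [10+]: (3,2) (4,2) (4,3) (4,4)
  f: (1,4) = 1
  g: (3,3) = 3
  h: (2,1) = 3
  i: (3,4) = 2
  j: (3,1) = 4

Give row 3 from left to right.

Cage f is given, so (1,4) = 1.
Cage h is given, leaving (2,1) = 3.
Cage b is a single given cell; hence (2,2) = 2.
Row 2 already has 2, so (2,4) = 4.
Cage j is given, which forces (3,1) = 4.
G is a freebie; hence (3,3) = 3.
Cage i is a single given cell; hence (3,4) = 2.
Cage c is given, leaving (4,1) = 1.
Column 4 now contains 2, so (4,4) = 3.
Column 1 already has 4, so (1,1) = 2.
Cage d needs two cells with sum 5, leaving (1,2) = 3.
Cage a has sum 9; hence (1,3) = 4.
4 is placed in row 2, which forces (2,3) = 1.
Row 3 now contains 3, which forces (3,2) = 1.
Row 4 already has 3; hence (4,2) = 4.
Cage e needs sum 10, so (4,3) = 2.
Completed grid: 2 3 4 1 / 3 2 1 4 / 4 1 3 2 / 1 4 2 3.

4 1 3 2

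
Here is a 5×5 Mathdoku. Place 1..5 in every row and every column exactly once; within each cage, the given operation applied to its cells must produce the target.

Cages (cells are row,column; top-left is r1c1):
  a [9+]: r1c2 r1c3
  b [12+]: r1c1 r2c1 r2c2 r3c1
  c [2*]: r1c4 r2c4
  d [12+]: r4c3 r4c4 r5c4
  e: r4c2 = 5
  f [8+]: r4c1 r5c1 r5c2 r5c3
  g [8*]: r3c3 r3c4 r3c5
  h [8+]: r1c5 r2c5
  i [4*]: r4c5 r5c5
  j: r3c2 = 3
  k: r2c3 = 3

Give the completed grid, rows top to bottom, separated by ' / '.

Cage k is a single given cell, leaving r2c3 = 3.
3 is placed in row 2; hence r2c5 = 5.
Cage j is a single given cell, leaving r3c2 = 3.
Cage e is a single given cell, leaving r4c2 = 5.
Row 4 now contains 5; hence r4c3 = 4.
Row 4 now contains 4, so r4c5 = 1.
Column 5 now contains 1, which forces r5c5 = 4.
Column 2 now contains 5; hence r1c2 = 4.
4 is placed in column 3; hence r1c3 = 5.
Column 5 now contains 5, leaving r1c5 = 3.
The 3 cells of cage g must have product 8, which forces r3c3 = 1.
Cage g needs product 8, which forces r3c4 = 4.
Column 5 now contains 4, which forces r3c5 = 2.
Row 4 now contains 1, leaving r4c1 = 2.
The 3 cells of cage d must have sum 12, which forces r4c4 = 3.
Cage f needs sum 8, which forces r5c1 = 3.
Column 3 now contains 1, so r5c3 = 2.
Cage d needs sum 12; hence r5c4 = 5.
Column 1 now contains 2, which forces r1c1 = 1.
Row 1 now contains 1, which forces r1c4 = 2.
Cage b needs sum 12, so r2c1 = 4.
Cage b has sum 12; hence r2c2 = 2.
Column 4 already has 2, so r2c4 = 1.
2 is placed in row 3; hence r3c1 = 5.
2 is placed in row 5; hence r5c2 = 1.

1 4 5 2 3 / 4 2 3 1 5 / 5 3 1 4 2 / 2 5 4 3 1 / 3 1 2 5 4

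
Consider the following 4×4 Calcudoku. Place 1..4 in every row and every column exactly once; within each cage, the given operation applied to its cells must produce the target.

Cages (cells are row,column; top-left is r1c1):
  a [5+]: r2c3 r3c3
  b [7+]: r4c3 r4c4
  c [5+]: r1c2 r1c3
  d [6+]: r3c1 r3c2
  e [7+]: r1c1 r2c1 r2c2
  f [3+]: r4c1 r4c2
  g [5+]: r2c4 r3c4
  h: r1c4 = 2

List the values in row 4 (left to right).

2 1 4 3

Cage h is given, leaving r1c4 = 2.
In row 1, 3 can only go at r1c1, so r1c1 = 3.
The 3 cells of cage e must have sum 7; hence r2c1 = 1.
Cage e needs sum 7, so r2c2 = 3.
Row 2 already has 1, which forces r2c4 = 4.
4 is placed in column 4, so r3c4 = 1.
Column 1 now contains 1, leaving r4c1 = 2.
2 is placed in row 4, so r4c2 = 1.
4 is placed in column 4, leaving r4c4 = 3.
1 is placed in column 2, which forces r1c2 = 4.
Cage c needs two cells with sum 5; hence r1c3 = 1.
Row 2 already has 4; hence r2c3 = 2.
2 is placed in column 1, leaving r3c1 = 4.
Cage d's pair has sum 6; hence r3c2 = 2.
Cage a needs two cells with sum 5, so r3c3 = 3.
3 is placed in row 4, so r4c3 = 4.
Filled in: 3 4 1 2 / 1 3 2 4 / 4 2 3 1 / 2 1 4 3.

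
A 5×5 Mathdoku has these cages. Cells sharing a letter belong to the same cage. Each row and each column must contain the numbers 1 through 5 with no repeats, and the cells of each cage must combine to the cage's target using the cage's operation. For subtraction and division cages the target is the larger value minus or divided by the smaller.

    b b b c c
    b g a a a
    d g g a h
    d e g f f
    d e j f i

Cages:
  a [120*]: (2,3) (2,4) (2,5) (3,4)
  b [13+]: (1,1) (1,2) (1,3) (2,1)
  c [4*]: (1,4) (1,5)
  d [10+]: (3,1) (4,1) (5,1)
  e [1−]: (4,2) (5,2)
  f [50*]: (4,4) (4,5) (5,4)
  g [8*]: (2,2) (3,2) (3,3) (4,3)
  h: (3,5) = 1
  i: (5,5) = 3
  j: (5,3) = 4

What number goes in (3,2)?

4

Cage h is given, which forces (3,5) = 1.
Cage f has product 50; hence (4,4) = 2.
The 3 cells of cage f must have product 50, so (4,5) = 5.
Cage j is given, leaving (5,3) = 4.
The 3 cells of cage f must have product 50; hence (5,4) = 5.
I is a freebie, so (5,5) = 3.
Cage c needs two cells with product 4, leaving (1,4) = 1.
Column 5 already has 1, so (1,5) = 4.
The 4 cells of cage g must have product 8, leaving (2,2) = 1.
Cage a needs product 120, which forces (2,3) = 5.
The 4 cells of cage a must have product 120; hence (2,5) = 2.
The 3 cells of cage d must have sum 10, so (3,1) = 5.
The 4 cells of cage g must have product 8; hence (3,2) = 4.
4 is placed in column 3; hence (3,3) = 2.
4 is placed in row 3, so (3,4) = 3.
Column 2 already has 1, so (4,2) = 3.
4 is placed in column 3, so (4,3) = 1.
The two cells of cage e must have difference 1, leaving (5,2) = 2.
Cage b needs sum 13, which forces (1,1) = 2.
Column 2 now contains 2; hence (1,2) = 5.
2 is placed in column 3, which forces (1,3) = 3.
Cage b has sum 13, leaving (2,1) = 3.
Column 4 now contains 3, which forces (2,4) = 4.
Row 4 now contains 3; hence (4,1) = 4.
Row 5 now contains 2, leaving (5,1) = 1.
Filled in: 2 5 3 1 4 / 3 1 5 4 2 / 5 4 2 3 1 / 4 3 1 2 5 / 1 2 4 5 3.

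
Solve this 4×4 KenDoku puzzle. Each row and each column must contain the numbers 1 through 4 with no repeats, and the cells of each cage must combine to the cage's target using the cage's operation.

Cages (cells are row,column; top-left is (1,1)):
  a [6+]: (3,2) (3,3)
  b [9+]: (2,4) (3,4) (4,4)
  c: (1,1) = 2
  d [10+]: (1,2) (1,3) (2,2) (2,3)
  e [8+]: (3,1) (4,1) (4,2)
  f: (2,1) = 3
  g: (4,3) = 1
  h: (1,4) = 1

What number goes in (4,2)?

C is a freebie, which forces (1,1) = 2.
Cage h is given, leaving (1,4) = 1.
Cage f is given; hence (2,1) = 3.
G is a freebie, leaving (4,3) = 1.
Cage d has sum 10, leaving (2,2) = 1.
Cage d needs sum 10, so (2,3) = 2.
Row 2 already has 2, which forces (2,4) = 4.
The 3 cells of cage e must have sum 8, which forces (3,1) = 1.
Column 3 already has 2; hence (3,3) = 4.
1 is placed in row 4, which forces (4,1) = 4.
The 3 cells of cage e must have sum 8, so (4,2) = 3.
Row 4 already has 3, leaving (4,4) = 2.
Column 2 now contains 3, which forces (1,2) = 4.
Column 3 now contains 4, so (1,3) = 3.
Row 3 already has 4, leaving (3,2) = 2.
Column 4 now contains 2, so (3,4) = 3.
Completed grid: 2 4 3 1 / 3 1 2 4 / 1 2 4 3 / 4 3 1 2.

3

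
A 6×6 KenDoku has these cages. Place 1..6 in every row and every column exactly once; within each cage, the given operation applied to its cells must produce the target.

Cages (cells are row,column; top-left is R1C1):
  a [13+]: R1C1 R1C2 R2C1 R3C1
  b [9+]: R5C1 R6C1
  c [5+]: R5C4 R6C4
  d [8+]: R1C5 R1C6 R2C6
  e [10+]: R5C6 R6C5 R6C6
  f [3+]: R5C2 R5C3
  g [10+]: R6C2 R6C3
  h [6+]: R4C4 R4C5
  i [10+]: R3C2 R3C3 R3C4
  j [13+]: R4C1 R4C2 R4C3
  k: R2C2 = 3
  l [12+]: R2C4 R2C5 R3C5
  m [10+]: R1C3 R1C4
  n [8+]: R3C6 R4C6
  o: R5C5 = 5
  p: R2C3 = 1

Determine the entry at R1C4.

6

Cage k is given; hence R2C2 = 3.
Cage p is given, so R2C3 = 1.
1 is placed in column 3, leaving R5C3 = 2.
Cage o is given, so R5C5 = 5.
Row 5 already has 2, which forces R5C2 = 1.
In row 4, 1 can only go at R4C5, so R4C5 = 1.
Cage h needs two cells with sum 6, leaving R4C4 = 5.
The only place for 2 in row 4 is R4C6.
Cage d has sum 8, leaving R1C6 = 1.
The two cells of cage n must have sum 8, so R3C6 = 6.
6 is placed in column 6; hence R5C6 = 3.
Row 5 already has 3, so R5C4 = 4.
Cage c needs two cells with sum 5, which forces R6C4 = 1.
Cage m's pair has sum 10, leaving R1C3 = 4.
4 is placed in column 4, which forces R1C4 = 6.
Column 4 already has 6, which forces R2C4 = 2.
Column 4 already has 2; hence R3C4 = 3.
Row 5 now contains 4, so R5C1 = 6.
Cage b needs two cells with sum 9, so R6C1 = 3.
Column 3 already has 4; hence R6C3 = 6.
Row 6 already has 3, leaving R6C5 = 2.
Column 5 now contains 2, so R1C5 = 3.
The 3 cells of cage l must have sum 12, so R2C5 = 6.
The 3 cells of cage d must have sum 8, leaving R2C6 = 4.
Cage i needs sum 10, which forces R3C2 = 2.
Row 3 now contains 3, so R3C3 = 5.
Column 5 now contains 2; hence R3C5 = 4.
3 is placed in column 1, leaving R4C1 = 4.
Cage j needs sum 13; hence R4C2 = 6.
6 is placed in column 3, so R4C3 = 3.
6 is placed in row 6, leaving R6C2 = 4.
The 3 cells of cage e must have sum 10, which forces R6C6 = 5.
The 4 cells of cage a must have sum 13; hence R1C1 = 2.
2 is placed in column 2, so R1C2 = 5.
Row 2 already has 4, which forces R2C1 = 5.
2 is placed in row 3, which forces R3C1 = 1.
Completed grid: 2 5 4 6 3 1 / 5 3 1 2 6 4 / 1 2 5 3 4 6 / 4 6 3 5 1 2 / 6 1 2 4 5 3 / 3 4 6 1 2 5.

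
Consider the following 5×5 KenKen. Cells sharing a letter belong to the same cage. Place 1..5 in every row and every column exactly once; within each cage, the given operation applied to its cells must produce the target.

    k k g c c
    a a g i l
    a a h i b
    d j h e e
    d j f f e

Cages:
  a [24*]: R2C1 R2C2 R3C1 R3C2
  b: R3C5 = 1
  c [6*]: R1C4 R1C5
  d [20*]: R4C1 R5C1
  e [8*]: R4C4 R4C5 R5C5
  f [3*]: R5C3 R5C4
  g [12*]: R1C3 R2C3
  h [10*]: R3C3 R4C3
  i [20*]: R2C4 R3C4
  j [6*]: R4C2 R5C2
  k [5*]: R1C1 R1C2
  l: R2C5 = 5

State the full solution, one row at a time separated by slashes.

Cage l is a single given cell, leaving R2C5 = 5.
B is a freebie, so R3C5 = 1.
Row 2 already has 5, which forces R2C4 = 4.
The two cells of cage i must have product 20, leaving R3C4 = 5.
Cage e needs product 8, so R4C4 = 1.
1 is placed in column 4, so R5C4 = 3.
Cage g's pair has product 12; hence R1C3 = 4.
Column 4 already has 3, leaving R1C4 = 2.
Cage c's pair has product 6, which forces R1C5 = 3.
Row 2 already has 4, which forces R2C3 = 3.
Row 3 now contains 5, so R3C3 = 2.
Cage j needs two cells with product 6, which forces R4C2 = 3.
The two cells of cage h must have product 10; hence R4C3 = 5.
Row 5 now contains 3, so R5C2 = 2.
Row 5 now contains 3; hence R5C3 = 1.
2 is placed in row 5, which forces R5C5 = 4.
Cage a has product 24, which forces R2C1 = 2.
Column 2 now contains 2, so R2C2 = 1.
Cage a has product 24, leaving R3C1 = 3.
Column 2 already has 3, which forces R3C2 = 4.
Row 4 already has 5, so R4C1 = 4.
4 is placed in column 5, which forces R4C5 = 2.
4 is placed in row 5; hence R5C1 = 5.
Column 1 already has 5; hence R1C1 = 1.
1 is placed in column 2, which forces R1C2 = 5.

1 5 4 2 3 / 2 1 3 4 5 / 3 4 2 5 1 / 4 3 5 1 2 / 5 2 1 3 4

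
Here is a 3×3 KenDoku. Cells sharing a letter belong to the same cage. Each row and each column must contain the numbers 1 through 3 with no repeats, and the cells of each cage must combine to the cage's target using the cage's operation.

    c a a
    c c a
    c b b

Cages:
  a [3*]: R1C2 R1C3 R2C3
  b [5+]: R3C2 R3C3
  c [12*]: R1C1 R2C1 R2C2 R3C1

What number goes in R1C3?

3

Cage a needs product 3; hence R1C2 = 1.
Cage a has product 3; hence R1C3 = 3.
Cage c needs product 12; hence R2C2 = 2.
The 3 cells of cage a must have product 3, leaving R2C3 = 1.
Column 2 now contains 2, leaving R3C2 = 3.
3 is placed in column 3; hence R3C3 = 2.
3 is placed in row 1; hence R1C1 = 2.
Row 2 now contains 1, which forces R2C1 = 3.
Row 3 now contains 2, leaving R3C1 = 1.
The full grid is 2 1 3 / 3 2 1 / 1 3 2.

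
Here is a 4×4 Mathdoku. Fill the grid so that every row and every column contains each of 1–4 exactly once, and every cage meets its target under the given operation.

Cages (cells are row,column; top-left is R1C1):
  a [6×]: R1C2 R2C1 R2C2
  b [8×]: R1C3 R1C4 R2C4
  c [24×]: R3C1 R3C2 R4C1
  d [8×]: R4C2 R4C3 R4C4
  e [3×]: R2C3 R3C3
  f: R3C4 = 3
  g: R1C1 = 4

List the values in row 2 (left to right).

1 2 3 4

G is a freebie, which forces R1C1 = 4.
Cage f is a single given cell, which forces R3C4 = 3.
Cage e's pair has product 3, which forces R2C3 = 3.
Cage b has product 8; hence R2C4 = 4.
3 is placed in row 3; hence R3C1 = 2.
Cage c has product 24; hence R3C2 = 4.
3 is placed in row 3, leaving R3C3 = 1.
The 3 cells of cage c must have product 24; hence R4C1 = 3.
The 3 cells of cage a must have product 6, so R1C2 = 3.
1 is placed in column 3, so R1C3 = 2.
Cage b needs product 8, so R1C4 = 1.
Column 1 now contains 2, so R2C1 = 1.
Cage a has product 6, leaving R2C2 = 2.
Column 2 now contains 2, which forces R4C2 = 1.
Cage d has product 8, which forces R4C3 = 4.
1 is placed in column 4; hence R4C4 = 2.
Completed grid: 4 3 2 1 / 1 2 3 4 / 2 4 1 3 / 3 1 4 2.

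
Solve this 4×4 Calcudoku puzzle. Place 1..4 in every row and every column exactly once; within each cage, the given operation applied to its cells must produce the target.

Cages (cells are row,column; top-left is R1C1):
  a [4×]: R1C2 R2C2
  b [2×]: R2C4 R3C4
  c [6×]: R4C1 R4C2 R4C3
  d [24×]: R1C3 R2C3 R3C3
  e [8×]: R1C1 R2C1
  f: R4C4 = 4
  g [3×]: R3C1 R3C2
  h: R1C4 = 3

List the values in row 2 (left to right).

2 4 3 1

Cage h is given, which forces R1C4 = 3.
Cage f is a single given cell, so R4C4 = 4.
In row 1, 1 can only go at R1C2, so R1C2 = 1.
Column 2 now contains 1, leaving R2C2 = 4.
Cage g's pair has product 3, so R3C1 = 1.
Column 2 now contains 1, so R3C2 = 3.
1 is placed in row 3, so R3C4 = 2.
3 is placed in column 2, which forces R4C2 = 2.
Cage e's pair has product 8, leaving R1C1 = 4.
Cage d has product 24; hence R1C3 = 2.
Row 2 now contains 4, which forces R2C1 = 2.
The 3 cells of cage d must have product 24, leaving R2C3 = 3.
Column 4 now contains 2, leaving R2C4 = 1.
Row 3 now contains 2, so R3C3 = 4.
Row 4 now contains 2, which forces R4C1 = 3.
Cage c needs product 6, so R4C3 = 1.
Completed grid: 4 1 2 3 / 2 4 3 1 / 1 3 4 2 / 3 2 1 4.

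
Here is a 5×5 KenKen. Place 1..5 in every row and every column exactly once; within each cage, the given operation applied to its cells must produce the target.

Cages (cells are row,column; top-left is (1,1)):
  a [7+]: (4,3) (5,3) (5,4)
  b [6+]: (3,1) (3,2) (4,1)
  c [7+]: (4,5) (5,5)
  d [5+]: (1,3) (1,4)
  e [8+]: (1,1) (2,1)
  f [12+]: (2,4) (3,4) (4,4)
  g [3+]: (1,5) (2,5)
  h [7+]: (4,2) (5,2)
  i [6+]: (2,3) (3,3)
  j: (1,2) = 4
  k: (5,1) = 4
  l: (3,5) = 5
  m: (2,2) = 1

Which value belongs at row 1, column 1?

5

Cage j is given, leaving (1,2) = 4.
Cage m is given, leaving (2,2) = 1.
Row 2 already has 1, leaving (2,5) = 2.
Cage l is a single given cell, which forces (3,5) = 5.
Cage k is a single given cell, leaving (5,1) = 4.
4 is placed in row 5; hence (5,5) = 3.
Column 5 already has 2, so (1,5) = 1.
Column 5 now contains 3; hence (4,5) = 4.
Row 4 already has 4, which forces (4,3) = 1.
The 3 cells of cage a must have sum 7, which forces (5,3) = 5.
Cage a has sum 7, leaving (5,4) = 1.
Column 3 now contains 5, so (2,3) = 4.
Cage b needs sum 6, leaving (3,1) = 1.
1 is placed in column 3, which forces (3,3) = 2.
The two cells of cage h must have sum 7, leaving (4,2) = 5.
Row 4 now contains 5, so (4,4) = 3.
Row 5 now contains 5, which forces (5,2) = 2.
Column 3 already has 2, leaving (1,3) = 3.
Column 4 now contains 3; hence (1,4) = 2.
Column 4 now contains 3, leaving (2,4) = 5.
2 is placed in row 3, so (3,2) = 3.
Column 4 now contains 3, so (3,4) = 4.
Row 4 now contains 3, which forces (4,1) = 2.
Row 1 already has 3, which forces (1,1) = 5.
Row 2 already has 5; hence (2,1) = 3.
Completed grid: 5 4 3 2 1 / 3 1 4 5 2 / 1 3 2 4 5 / 2 5 1 3 4 / 4 2 5 1 3.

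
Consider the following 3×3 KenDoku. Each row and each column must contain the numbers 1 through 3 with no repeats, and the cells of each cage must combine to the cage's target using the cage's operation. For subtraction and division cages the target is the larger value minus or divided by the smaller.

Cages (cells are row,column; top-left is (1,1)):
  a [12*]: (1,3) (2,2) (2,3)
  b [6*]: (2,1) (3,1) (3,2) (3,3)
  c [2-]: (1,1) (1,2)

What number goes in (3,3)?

The 3 cells of cage a must have product 12, which forces (1,3) = 2.
Cage b needs product 6, leaving (2,1) = 1.
Cage a needs product 12, leaving (2,2) = 2.
Cage a needs product 12, so (2,3) = 3.
Column 3 now contains 3, which forces (3,3) = 1.
1 is placed in column 1; hence (1,1) = 3.
The two cells of cage c must have difference 2, which forces (1,2) = 1.
Cage b needs product 6, so (3,1) = 2.
Row 3 already has 1, leaving (3,2) = 3.
Filled in: 3 1 2 / 1 2 3 / 2 3 1.

1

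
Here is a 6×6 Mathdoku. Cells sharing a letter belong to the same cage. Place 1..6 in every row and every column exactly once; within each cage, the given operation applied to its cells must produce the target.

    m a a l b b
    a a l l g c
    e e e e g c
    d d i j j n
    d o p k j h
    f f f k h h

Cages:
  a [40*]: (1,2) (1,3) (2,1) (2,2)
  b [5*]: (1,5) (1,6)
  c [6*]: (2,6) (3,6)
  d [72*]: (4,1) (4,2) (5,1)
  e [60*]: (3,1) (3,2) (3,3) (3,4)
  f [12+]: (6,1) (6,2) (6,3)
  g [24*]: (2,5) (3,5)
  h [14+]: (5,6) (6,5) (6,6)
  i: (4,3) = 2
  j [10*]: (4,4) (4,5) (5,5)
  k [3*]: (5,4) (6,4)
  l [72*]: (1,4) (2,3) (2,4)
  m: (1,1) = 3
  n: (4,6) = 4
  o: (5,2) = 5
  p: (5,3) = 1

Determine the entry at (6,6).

5

Cage m is a single given cell, so (1,1) = 3.
I is a freebie; hence (4,3) = 2.
Cage n is given; hence (4,6) = 4.
Cage o is given, so (5,2) = 5.
P is a freebie, so (5,3) = 1.
1 is placed in row 5, which forces (5,4) = 3.
1 is placed in row 5, which forces (5,5) = 2.
Row 5 now contains 3, leaving (5,6) = 6.
3 is placed in column 4, which forces (6,4) = 1.
Row 4 now contains 4; hence (4,1) = 6.
Cage d has product 72, so (4,2) = 3.
1 is placed in column 4, which forces (4,4) = 5.
Cage j needs product 10, so (4,5) = 1.
Row 5 now contains 6, which forces (5,1) = 4.
Column 5 already has 1, which forces (1,5) = 5.
The two cells of cage b must have product 5; hence (1,6) = 1.
The 4 cells of cage a must have product 40, which forces (1,2) = 2.
Row 1 now contains 5, which forces (1,3) = 4.
Row 1 now contains 4, so (1,4) = 6.
Cage a has product 40, so (2,1) = 5.
Cage a has product 40; hence (2,2) = 1.
Column 2 already has 1; hence (3,2) = 6.
6 is placed in row 3, so (3,5) = 4.
Column 1 now contains 5, leaving (6,1) = 2.
6 is placed in column 2, leaving (6,2) = 4.
Row 6 now contains 2, leaving (6,6) = 5.
Column 5 now contains 4, which forces (2,5) = 6.
Column 1 already has 2, leaving (3,1) = 1.
Cage e has product 60, so (3,3) = 5.
Row 3 already has 4; hence (3,4) = 2.
Row 3 now contains 2; hence (3,6) = 3.
Cage f needs sum 12; hence (6,3) = 6.
The 3 cells of cage h must have sum 14, leaving (6,5) = 3.
Row 2 now contains 6, leaving (2,3) = 3.
2 is placed in column 4, so (2,4) = 4.
Column 6 already has 3, so (2,6) = 2.
Filled in: 3 2 4 6 5 1 / 5 1 3 4 6 2 / 1 6 5 2 4 3 / 6 3 2 5 1 4 / 4 5 1 3 2 6 / 2 4 6 1 3 5.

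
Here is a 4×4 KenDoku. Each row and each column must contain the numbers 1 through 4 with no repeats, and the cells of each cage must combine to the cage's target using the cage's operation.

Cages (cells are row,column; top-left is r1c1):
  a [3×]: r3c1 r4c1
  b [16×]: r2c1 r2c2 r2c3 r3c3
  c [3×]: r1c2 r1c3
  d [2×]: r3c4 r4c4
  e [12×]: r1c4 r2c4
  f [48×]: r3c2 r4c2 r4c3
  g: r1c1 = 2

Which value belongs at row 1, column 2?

G is a freebie, leaving r1c1 = 2.
Cage f needs product 48, which forces r3c2 = 4.
The 4 cells of cage b must have product 16, which forces r3c3 = 2.
2 is placed in row 3, leaving r3c4 = 1.
Cage f needs product 48, leaving r4c2 = 3.
The 3 cells of cage f must have product 48, leaving r4c3 = 4.
Column 4 already has 1, leaving r4c4 = 2.
Column 2 already has 3, leaving r1c2 = 1.
Cage c needs two cells with product 3, which forces r1c3 = 3.
Row 1 now contains 3, so r1c4 = 4.
The 4 cells of cage b must have product 16, so r2c1 = 4.
Cage b needs product 16, which forces r2c2 = 2.
Column 3 already has 4; hence r2c3 = 1.
4 is placed in column 4, which forces r2c4 = 3.
1 is placed in row 3, which forces r3c1 = 3.
Row 4 already has 3, leaving r4c1 = 1.
Completed grid: 2 1 3 4 / 4 2 1 3 / 3 4 2 1 / 1 3 4 2.

1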